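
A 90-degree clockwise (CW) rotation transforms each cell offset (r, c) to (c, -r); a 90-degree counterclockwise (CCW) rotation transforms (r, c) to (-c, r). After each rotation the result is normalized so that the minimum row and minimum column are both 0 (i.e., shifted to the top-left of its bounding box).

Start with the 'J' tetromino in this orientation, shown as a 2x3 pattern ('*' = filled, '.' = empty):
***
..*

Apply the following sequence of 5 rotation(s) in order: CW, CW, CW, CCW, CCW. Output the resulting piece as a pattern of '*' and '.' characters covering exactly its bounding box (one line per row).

Answer: .*
.*
**

Derivation:
Start:
***
..*
After rotation 1 (CW):
.*
.*
**
After rotation 2 (CW):
*..
***
After rotation 3 (CW):
**
*.
*.
After rotation 4 (CCW):
*..
***
After rotation 5 (CCW):
.*
.*
**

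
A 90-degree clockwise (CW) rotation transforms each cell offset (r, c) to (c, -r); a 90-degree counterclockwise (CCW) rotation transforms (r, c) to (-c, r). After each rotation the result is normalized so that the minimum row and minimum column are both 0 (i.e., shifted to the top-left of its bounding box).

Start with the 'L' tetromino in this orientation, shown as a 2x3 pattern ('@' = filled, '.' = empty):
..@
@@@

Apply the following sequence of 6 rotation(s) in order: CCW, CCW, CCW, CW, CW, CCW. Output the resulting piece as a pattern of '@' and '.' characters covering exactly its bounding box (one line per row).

Answer: @@@
@..

Derivation:
Start:
..@
@@@
After rotation 1 (CCW):
@@
.@
.@
After rotation 2 (CCW):
@@@
@..
After rotation 3 (CCW):
@.
@.
@@
After rotation 4 (CW):
@@@
@..
After rotation 5 (CW):
@@
.@
.@
After rotation 6 (CCW):
@@@
@..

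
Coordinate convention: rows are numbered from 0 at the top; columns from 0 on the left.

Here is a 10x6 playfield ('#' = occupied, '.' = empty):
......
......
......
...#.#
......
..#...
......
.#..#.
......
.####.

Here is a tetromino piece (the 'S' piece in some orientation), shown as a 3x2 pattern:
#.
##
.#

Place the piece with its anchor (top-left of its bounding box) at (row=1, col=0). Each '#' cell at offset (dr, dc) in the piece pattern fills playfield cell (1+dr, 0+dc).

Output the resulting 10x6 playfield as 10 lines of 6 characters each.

Answer: ......
#.....
##....
.#.#.#
......
..#...
......
.#..#.
......
.####.

Derivation:
Fill (1+0,0+0) = (1,0)
Fill (1+1,0+0) = (2,0)
Fill (1+1,0+1) = (2,1)
Fill (1+2,0+1) = (3,1)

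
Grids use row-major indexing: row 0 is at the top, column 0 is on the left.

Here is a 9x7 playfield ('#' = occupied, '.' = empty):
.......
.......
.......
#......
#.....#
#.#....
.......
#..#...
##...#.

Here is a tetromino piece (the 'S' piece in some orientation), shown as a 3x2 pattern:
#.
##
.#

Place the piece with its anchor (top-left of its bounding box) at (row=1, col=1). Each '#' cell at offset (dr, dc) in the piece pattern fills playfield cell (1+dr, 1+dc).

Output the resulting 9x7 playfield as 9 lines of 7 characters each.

Answer: .......
.#.....
.##....
#.#....
#.....#
#.#....
.......
#..#...
##...#.

Derivation:
Fill (1+0,1+0) = (1,1)
Fill (1+1,1+0) = (2,1)
Fill (1+1,1+1) = (2,2)
Fill (1+2,1+1) = (3,2)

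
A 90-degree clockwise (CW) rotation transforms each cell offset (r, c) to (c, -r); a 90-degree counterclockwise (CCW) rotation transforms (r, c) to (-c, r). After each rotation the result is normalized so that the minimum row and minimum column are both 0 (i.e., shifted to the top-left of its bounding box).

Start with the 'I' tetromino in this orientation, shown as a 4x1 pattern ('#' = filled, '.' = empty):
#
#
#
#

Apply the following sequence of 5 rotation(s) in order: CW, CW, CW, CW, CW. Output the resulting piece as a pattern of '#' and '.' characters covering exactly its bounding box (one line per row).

Answer: ####

Derivation:
Start:
#
#
#
#
After rotation 1 (CW):
####
After rotation 2 (CW):
#
#
#
#
After rotation 3 (CW):
####
After rotation 4 (CW):
#
#
#
#
After rotation 5 (CW):
####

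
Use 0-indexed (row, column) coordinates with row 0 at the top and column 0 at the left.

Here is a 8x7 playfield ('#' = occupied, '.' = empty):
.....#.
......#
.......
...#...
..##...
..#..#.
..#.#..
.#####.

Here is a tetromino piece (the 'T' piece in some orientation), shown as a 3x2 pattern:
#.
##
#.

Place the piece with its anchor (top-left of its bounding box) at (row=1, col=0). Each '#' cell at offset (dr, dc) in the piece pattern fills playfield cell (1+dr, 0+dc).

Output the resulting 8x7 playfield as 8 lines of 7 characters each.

Answer: .....#.
#.....#
##.....
#..#...
..##...
..#..#.
..#.#..
.#####.

Derivation:
Fill (1+0,0+0) = (1,0)
Fill (1+1,0+0) = (2,0)
Fill (1+1,0+1) = (2,1)
Fill (1+2,0+0) = (3,0)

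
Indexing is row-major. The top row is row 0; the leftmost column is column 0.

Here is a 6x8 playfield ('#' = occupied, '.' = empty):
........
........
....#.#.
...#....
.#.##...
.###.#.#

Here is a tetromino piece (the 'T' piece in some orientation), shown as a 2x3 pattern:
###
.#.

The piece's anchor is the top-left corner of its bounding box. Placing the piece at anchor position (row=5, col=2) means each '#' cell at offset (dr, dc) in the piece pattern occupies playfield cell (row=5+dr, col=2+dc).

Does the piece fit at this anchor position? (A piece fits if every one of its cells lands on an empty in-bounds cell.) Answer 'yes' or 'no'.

Check each piece cell at anchor (5, 2):
  offset (0,0) -> (5,2): occupied ('#') -> FAIL
  offset (0,1) -> (5,3): occupied ('#') -> FAIL
  offset (0,2) -> (5,4): empty -> OK
  offset (1,1) -> (6,3): out of bounds -> FAIL
All cells valid: no

Answer: no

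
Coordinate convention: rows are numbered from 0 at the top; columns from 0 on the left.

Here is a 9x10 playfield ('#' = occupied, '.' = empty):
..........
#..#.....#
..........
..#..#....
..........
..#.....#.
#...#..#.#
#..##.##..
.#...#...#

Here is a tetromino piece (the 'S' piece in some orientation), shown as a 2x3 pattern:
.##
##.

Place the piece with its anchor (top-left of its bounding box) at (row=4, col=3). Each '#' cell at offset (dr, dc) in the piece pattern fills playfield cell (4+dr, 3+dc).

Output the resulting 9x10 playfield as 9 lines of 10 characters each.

Answer: ..........
#..#.....#
..........
..#..#....
....##....
..###...#.
#...#..#.#
#..##.##..
.#...#...#

Derivation:
Fill (4+0,3+1) = (4,4)
Fill (4+0,3+2) = (4,5)
Fill (4+1,3+0) = (5,3)
Fill (4+1,3+1) = (5,4)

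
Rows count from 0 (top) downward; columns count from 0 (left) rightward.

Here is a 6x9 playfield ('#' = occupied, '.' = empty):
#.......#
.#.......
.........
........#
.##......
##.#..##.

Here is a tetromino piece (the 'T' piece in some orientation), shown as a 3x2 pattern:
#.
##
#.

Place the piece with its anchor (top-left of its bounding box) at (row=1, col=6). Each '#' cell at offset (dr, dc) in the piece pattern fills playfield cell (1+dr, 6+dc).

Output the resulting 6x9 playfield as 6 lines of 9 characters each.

Fill (1+0,6+0) = (1,6)
Fill (1+1,6+0) = (2,6)
Fill (1+1,6+1) = (2,7)
Fill (1+2,6+0) = (3,6)

Answer: #.......#
.#....#..
......##.
......#.#
.##......
##.#..##.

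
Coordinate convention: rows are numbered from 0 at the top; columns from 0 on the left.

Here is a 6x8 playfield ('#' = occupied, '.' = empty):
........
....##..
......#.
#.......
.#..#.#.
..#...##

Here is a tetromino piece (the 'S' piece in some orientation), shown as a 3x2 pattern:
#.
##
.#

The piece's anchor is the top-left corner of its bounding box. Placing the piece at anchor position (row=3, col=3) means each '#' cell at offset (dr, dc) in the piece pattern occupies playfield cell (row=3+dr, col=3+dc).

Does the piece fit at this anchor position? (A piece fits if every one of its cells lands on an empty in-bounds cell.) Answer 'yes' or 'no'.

Answer: no

Derivation:
Check each piece cell at anchor (3, 3):
  offset (0,0) -> (3,3): empty -> OK
  offset (1,0) -> (4,3): empty -> OK
  offset (1,1) -> (4,4): occupied ('#') -> FAIL
  offset (2,1) -> (5,4): empty -> OK
All cells valid: no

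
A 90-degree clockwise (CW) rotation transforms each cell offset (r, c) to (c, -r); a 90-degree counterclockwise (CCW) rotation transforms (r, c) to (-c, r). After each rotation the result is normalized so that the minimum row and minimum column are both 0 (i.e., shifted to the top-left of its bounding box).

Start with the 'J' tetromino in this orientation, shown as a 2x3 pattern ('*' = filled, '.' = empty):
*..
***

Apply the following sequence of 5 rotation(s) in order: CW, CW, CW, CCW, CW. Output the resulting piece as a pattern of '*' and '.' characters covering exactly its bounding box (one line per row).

Answer: .*
.*
**

Derivation:
Start:
*..
***
After rotation 1 (CW):
**
*.
*.
After rotation 2 (CW):
***
..*
After rotation 3 (CW):
.*
.*
**
After rotation 4 (CCW):
***
..*
After rotation 5 (CW):
.*
.*
**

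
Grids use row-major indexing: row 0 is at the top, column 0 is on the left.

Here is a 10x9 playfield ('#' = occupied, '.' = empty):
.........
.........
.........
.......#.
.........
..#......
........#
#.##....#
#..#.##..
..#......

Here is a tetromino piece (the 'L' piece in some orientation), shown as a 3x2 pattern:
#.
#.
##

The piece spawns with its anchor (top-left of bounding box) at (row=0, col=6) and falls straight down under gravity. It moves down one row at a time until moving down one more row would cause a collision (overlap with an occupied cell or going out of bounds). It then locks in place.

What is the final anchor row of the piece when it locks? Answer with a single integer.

Spawn at (row=0, col=6). Try each row:
  row 0: fits
  row 1: blocked -> lock at row 0

Answer: 0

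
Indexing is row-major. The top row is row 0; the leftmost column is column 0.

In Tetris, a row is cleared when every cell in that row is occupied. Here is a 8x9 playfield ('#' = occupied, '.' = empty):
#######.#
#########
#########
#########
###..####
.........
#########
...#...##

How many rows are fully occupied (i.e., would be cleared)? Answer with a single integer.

Answer: 4

Derivation:
Check each row:
  row 0: 1 empty cell -> not full
  row 1: 0 empty cells -> FULL (clear)
  row 2: 0 empty cells -> FULL (clear)
  row 3: 0 empty cells -> FULL (clear)
  row 4: 2 empty cells -> not full
  row 5: 9 empty cells -> not full
  row 6: 0 empty cells -> FULL (clear)
  row 7: 6 empty cells -> not full
Total rows cleared: 4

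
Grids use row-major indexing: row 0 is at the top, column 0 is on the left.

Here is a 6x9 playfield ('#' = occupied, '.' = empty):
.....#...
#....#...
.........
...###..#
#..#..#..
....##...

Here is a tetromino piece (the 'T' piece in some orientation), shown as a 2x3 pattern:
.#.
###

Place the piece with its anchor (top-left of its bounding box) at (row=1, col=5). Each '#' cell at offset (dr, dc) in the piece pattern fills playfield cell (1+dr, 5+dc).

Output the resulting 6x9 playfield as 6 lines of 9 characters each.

Answer: .....#...
#....##..
.....###.
...###..#
#..#..#..
....##...

Derivation:
Fill (1+0,5+1) = (1,6)
Fill (1+1,5+0) = (2,5)
Fill (1+1,5+1) = (2,6)
Fill (1+1,5+2) = (2,7)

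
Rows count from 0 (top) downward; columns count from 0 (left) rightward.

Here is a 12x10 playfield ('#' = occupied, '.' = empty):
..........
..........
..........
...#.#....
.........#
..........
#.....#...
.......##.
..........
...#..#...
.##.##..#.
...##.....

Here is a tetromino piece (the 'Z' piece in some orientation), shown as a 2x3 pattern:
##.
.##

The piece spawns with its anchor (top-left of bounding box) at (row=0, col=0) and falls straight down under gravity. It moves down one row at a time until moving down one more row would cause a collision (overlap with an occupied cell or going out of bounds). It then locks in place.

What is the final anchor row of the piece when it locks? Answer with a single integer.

Answer: 5

Derivation:
Spawn at (row=0, col=0). Try each row:
  row 0: fits
  row 1: fits
  row 2: fits
  row 3: fits
  row 4: fits
  row 5: fits
  row 6: blocked -> lock at row 5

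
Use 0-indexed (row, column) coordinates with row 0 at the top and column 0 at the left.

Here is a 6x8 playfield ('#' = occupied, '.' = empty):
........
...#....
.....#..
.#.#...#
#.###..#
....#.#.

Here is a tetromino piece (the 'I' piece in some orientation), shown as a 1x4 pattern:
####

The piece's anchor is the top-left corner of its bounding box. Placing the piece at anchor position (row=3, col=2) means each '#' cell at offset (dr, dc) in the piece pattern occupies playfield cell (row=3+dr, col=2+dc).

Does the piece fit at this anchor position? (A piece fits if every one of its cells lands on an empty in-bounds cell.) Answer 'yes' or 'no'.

Answer: no

Derivation:
Check each piece cell at anchor (3, 2):
  offset (0,0) -> (3,2): empty -> OK
  offset (0,1) -> (3,3): occupied ('#') -> FAIL
  offset (0,2) -> (3,4): empty -> OK
  offset (0,3) -> (3,5): empty -> OK
All cells valid: no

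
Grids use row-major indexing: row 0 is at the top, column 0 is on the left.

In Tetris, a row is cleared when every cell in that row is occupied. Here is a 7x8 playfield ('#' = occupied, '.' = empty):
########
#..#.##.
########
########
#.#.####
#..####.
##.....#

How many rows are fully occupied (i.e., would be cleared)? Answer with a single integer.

Answer: 3

Derivation:
Check each row:
  row 0: 0 empty cells -> FULL (clear)
  row 1: 4 empty cells -> not full
  row 2: 0 empty cells -> FULL (clear)
  row 3: 0 empty cells -> FULL (clear)
  row 4: 2 empty cells -> not full
  row 5: 3 empty cells -> not full
  row 6: 5 empty cells -> not full
Total rows cleared: 3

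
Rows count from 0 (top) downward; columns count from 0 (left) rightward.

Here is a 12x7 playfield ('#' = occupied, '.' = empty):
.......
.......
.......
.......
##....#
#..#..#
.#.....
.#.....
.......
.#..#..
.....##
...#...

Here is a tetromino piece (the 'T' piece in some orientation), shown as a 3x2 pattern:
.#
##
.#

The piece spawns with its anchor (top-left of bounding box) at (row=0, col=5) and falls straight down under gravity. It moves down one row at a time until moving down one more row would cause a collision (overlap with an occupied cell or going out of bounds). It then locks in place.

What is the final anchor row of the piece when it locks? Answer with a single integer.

Spawn at (row=0, col=5). Try each row:
  row 0: fits
  row 1: fits
  row 2: blocked -> lock at row 1

Answer: 1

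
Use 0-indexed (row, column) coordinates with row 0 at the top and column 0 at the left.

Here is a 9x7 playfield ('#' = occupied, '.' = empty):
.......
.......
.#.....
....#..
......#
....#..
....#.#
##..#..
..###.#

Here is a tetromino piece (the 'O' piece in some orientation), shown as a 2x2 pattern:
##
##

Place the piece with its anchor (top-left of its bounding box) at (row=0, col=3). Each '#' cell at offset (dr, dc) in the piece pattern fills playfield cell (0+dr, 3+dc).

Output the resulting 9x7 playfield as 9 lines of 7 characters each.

Answer: ...##..
...##..
.#.....
....#..
......#
....#..
....#.#
##..#..
..###.#

Derivation:
Fill (0+0,3+0) = (0,3)
Fill (0+0,3+1) = (0,4)
Fill (0+1,3+0) = (1,3)
Fill (0+1,3+1) = (1,4)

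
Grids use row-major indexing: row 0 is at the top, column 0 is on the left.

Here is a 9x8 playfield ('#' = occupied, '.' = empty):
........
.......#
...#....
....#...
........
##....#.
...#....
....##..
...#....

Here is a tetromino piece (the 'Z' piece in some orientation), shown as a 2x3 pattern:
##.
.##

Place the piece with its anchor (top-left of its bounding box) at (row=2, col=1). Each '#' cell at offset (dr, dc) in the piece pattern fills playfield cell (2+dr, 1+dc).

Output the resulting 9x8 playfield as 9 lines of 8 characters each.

Answer: ........
.......#
.###....
..###...
........
##....#.
...#....
....##..
...#....

Derivation:
Fill (2+0,1+0) = (2,1)
Fill (2+0,1+1) = (2,2)
Fill (2+1,1+1) = (3,2)
Fill (2+1,1+2) = (3,3)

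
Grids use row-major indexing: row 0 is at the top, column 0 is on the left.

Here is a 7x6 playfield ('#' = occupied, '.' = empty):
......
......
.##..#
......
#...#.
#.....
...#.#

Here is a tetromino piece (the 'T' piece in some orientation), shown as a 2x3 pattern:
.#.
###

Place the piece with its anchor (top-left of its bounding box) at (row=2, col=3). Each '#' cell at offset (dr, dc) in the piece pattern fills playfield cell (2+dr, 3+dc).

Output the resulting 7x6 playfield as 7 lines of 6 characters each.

Answer: ......
......
.##.##
...###
#...#.
#.....
...#.#

Derivation:
Fill (2+0,3+1) = (2,4)
Fill (2+1,3+0) = (3,3)
Fill (2+1,3+1) = (3,4)
Fill (2+1,3+2) = (3,5)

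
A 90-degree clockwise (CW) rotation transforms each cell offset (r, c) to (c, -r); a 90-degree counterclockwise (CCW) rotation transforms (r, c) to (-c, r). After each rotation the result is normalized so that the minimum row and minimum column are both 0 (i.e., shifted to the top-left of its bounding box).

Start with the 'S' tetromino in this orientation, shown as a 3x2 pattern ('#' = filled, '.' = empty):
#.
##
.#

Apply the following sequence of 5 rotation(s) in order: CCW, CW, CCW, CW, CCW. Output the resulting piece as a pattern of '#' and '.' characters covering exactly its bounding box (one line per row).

Start:
#.
##
.#
After rotation 1 (CCW):
.##
##.
After rotation 2 (CW):
#.
##
.#
After rotation 3 (CCW):
.##
##.
After rotation 4 (CW):
#.
##
.#
After rotation 5 (CCW):
.##
##.

Answer: .##
##.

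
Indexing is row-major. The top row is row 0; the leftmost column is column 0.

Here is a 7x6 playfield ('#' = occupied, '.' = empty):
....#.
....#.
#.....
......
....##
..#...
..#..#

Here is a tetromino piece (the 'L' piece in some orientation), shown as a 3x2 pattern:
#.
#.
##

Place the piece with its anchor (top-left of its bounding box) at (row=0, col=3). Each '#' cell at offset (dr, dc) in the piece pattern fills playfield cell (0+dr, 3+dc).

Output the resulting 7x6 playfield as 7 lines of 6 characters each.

Answer: ...##.
...##.
#..##.
......
....##
..#...
..#..#

Derivation:
Fill (0+0,3+0) = (0,3)
Fill (0+1,3+0) = (1,3)
Fill (0+2,3+0) = (2,3)
Fill (0+2,3+1) = (2,4)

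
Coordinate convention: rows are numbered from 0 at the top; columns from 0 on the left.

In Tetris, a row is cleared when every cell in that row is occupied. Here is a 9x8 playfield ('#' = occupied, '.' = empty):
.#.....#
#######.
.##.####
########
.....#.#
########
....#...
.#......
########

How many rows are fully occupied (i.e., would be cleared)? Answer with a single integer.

Check each row:
  row 0: 6 empty cells -> not full
  row 1: 1 empty cell -> not full
  row 2: 2 empty cells -> not full
  row 3: 0 empty cells -> FULL (clear)
  row 4: 6 empty cells -> not full
  row 5: 0 empty cells -> FULL (clear)
  row 6: 7 empty cells -> not full
  row 7: 7 empty cells -> not full
  row 8: 0 empty cells -> FULL (clear)
Total rows cleared: 3

Answer: 3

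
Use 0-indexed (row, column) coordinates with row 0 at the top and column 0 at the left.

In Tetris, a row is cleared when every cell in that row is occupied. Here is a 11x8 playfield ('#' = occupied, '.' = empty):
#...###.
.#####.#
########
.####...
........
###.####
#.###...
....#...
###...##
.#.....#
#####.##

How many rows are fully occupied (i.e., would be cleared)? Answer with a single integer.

Answer: 1

Derivation:
Check each row:
  row 0: 4 empty cells -> not full
  row 1: 2 empty cells -> not full
  row 2: 0 empty cells -> FULL (clear)
  row 3: 4 empty cells -> not full
  row 4: 8 empty cells -> not full
  row 5: 1 empty cell -> not full
  row 6: 4 empty cells -> not full
  row 7: 7 empty cells -> not full
  row 8: 3 empty cells -> not full
  row 9: 6 empty cells -> not full
  row 10: 1 empty cell -> not full
Total rows cleared: 1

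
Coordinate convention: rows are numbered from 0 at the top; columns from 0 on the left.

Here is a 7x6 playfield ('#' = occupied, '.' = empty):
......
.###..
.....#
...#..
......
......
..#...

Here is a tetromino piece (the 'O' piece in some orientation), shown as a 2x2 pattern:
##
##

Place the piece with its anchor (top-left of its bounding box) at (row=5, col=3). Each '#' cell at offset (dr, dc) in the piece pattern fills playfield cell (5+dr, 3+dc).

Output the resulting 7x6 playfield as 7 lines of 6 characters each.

Answer: ......
.###..
.....#
...#..
......
...##.
..###.

Derivation:
Fill (5+0,3+0) = (5,3)
Fill (5+0,3+1) = (5,4)
Fill (5+1,3+0) = (6,3)
Fill (5+1,3+1) = (6,4)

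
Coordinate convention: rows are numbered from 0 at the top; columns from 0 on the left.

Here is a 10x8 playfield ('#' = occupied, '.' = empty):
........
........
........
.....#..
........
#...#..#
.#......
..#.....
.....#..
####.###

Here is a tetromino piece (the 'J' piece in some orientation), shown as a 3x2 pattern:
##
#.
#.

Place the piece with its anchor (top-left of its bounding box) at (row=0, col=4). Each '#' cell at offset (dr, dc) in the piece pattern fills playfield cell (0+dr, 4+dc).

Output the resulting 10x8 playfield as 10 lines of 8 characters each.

Fill (0+0,4+0) = (0,4)
Fill (0+0,4+1) = (0,5)
Fill (0+1,4+0) = (1,4)
Fill (0+2,4+0) = (2,4)

Answer: ....##..
....#...
....#...
.....#..
........
#...#..#
.#......
..#.....
.....#..
####.###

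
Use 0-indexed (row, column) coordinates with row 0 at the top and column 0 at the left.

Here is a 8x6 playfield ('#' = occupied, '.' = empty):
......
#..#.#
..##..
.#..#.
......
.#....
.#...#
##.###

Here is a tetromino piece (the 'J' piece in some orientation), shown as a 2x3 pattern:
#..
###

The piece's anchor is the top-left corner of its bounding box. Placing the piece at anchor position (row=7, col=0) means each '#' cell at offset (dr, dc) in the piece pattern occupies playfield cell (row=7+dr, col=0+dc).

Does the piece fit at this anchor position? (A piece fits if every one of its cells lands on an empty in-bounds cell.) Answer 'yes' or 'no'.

Check each piece cell at anchor (7, 0):
  offset (0,0) -> (7,0): occupied ('#') -> FAIL
  offset (1,0) -> (8,0): out of bounds -> FAIL
  offset (1,1) -> (8,1): out of bounds -> FAIL
  offset (1,2) -> (8,2): out of bounds -> FAIL
All cells valid: no

Answer: no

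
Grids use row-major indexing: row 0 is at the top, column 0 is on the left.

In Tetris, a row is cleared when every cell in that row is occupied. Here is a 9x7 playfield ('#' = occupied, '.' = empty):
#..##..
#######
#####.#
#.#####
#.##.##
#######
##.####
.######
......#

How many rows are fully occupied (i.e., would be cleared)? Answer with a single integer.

Answer: 2

Derivation:
Check each row:
  row 0: 4 empty cells -> not full
  row 1: 0 empty cells -> FULL (clear)
  row 2: 1 empty cell -> not full
  row 3: 1 empty cell -> not full
  row 4: 2 empty cells -> not full
  row 5: 0 empty cells -> FULL (clear)
  row 6: 1 empty cell -> not full
  row 7: 1 empty cell -> not full
  row 8: 6 empty cells -> not full
Total rows cleared: 2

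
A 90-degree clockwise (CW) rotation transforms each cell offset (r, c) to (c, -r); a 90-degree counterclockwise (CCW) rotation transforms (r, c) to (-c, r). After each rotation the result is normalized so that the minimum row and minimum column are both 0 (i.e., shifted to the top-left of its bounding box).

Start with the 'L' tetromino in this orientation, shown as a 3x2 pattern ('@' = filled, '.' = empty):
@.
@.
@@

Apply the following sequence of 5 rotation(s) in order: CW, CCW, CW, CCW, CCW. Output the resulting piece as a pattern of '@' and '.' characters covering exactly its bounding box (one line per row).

Start:
@.
@.
@@
After rotation 1 (CW):
@@@
@..
After rotation 2 (CCW):
@.
@.
@@
After rotation 3 (CW):
@@@
@..
After rotation 4 (CCW):
@.
@.
@@
After rotation 5 (CCW):
..@
@@@

Answer: ..@
@@@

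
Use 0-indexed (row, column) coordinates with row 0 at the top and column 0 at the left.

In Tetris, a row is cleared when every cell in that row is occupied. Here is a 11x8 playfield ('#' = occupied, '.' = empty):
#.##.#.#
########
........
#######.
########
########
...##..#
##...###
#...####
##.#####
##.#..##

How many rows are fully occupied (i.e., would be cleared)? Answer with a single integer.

Answer: 3

Derivation:
Check each row:
  row 0: 3 empty cells -> not full
  row 1: 0 empty cells -> FULL (clear)
  row 2: 8 empty cells -> not full
  row 3: 1 empty cell -> not full
  row 4: 0 empty cells -> FULL (clear)
  row 5: 0 empty cells -> FULL (clear)
  row 6: 5 empty cells -> not full
  row 7: 3 empty cells -> not full
  row 8: 3 empty cells -> not full
  row 9: 1 empty cell -> not full
  row 10: 3 empty cells -> not full
Total rows cleared: 3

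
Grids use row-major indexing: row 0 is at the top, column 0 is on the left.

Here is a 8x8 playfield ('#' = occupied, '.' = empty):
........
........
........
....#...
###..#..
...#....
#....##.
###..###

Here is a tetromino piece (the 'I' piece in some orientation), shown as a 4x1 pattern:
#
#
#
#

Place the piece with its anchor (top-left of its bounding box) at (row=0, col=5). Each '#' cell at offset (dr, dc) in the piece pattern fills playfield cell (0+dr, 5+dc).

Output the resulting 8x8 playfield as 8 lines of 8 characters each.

Answer: .....#..
.....#..
.....#..
....##..
###..#..
...#....
#....##.
###..###

Derivation:
Fill (0+0,5+0) = (0,5)
Fill (0+1,5+0) = (1,5)
Fill (0+2,5+0) = (2,5)
Fill (0+3,5+0) = (3,5)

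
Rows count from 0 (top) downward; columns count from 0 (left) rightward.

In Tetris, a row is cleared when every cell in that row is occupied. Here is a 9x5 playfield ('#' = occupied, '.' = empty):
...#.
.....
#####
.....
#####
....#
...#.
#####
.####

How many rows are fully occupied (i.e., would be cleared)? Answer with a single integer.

Answer: 3

Derivation:
Check each row:
  row 0: 4 empty cells -> not full
  row 1: 5 empty cells -> not full
  row 2: 0 empty cells -> FULL (clear)
  row 3: 5 empty cells -> not full
  row 4: 0 empty cells -> FULL (clear)
  row 5: 4 empty cells -> not full
  row 6: 4 empty cells -> not full
  row 7: 0 empty cells -> FULL (clear)
  row 8: 1 empty cell -> not full
Total rows cleared: 3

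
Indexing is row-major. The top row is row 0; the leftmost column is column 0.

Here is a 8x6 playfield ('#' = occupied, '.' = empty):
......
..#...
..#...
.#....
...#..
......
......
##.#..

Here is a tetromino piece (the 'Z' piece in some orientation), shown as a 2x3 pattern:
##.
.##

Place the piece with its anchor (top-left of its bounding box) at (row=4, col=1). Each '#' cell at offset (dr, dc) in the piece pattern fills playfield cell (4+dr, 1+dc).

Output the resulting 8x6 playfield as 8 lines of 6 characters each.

Answer: ......
..#...
..#...
.#....
.###..
..##..
......
##.#..

Derivation:
Fill (4+0,1+0) = (4,1)
Fill (4+0,1+1) = (4,2)
Fill (4+1,1+1) = (5,2)
Fill (4+1,1+2) = (5,3)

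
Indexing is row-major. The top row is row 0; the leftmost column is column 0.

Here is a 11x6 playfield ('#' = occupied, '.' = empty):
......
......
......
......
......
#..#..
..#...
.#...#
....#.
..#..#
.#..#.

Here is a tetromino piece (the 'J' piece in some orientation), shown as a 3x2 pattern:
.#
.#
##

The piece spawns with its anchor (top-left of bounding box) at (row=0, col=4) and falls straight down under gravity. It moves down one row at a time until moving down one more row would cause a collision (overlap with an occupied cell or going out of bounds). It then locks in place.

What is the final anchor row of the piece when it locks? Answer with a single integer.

Spawn at (row=0, col=4). Try each row:
  row 0: fits
  row 1: fits
  row 2: fits
  row 3: fits
  row 4: fits
  row 5: blocked -> lock at row 4

Answer: 4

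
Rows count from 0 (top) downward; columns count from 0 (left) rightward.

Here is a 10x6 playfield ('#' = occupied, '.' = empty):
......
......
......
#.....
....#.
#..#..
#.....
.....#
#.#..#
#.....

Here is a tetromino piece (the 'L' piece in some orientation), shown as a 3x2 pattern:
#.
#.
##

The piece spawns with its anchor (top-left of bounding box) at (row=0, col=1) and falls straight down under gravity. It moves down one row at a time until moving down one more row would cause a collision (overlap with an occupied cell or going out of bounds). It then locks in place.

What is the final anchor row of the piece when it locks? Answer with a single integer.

Answer: 5

Derivation:
Spawn at (row=0, col=1). Try each row:
  row 0: fits
  row 1: fits
  row 2: fits
  row 3: fits
  row 4: fits
  row 5: fits
  row 6: blocked -> lock at row 5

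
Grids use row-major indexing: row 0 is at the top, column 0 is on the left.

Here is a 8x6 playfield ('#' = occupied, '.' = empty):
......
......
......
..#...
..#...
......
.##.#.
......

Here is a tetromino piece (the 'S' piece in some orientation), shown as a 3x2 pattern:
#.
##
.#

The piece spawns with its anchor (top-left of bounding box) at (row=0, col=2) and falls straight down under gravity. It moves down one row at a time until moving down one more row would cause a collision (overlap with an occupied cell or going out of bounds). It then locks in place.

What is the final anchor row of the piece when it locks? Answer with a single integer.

Answer: 1

Derivation:
Spawn at (row=0, col=2). Try each row:
  row 0: fits
  row 1: fits
  row 2: blocked -> lock at row 1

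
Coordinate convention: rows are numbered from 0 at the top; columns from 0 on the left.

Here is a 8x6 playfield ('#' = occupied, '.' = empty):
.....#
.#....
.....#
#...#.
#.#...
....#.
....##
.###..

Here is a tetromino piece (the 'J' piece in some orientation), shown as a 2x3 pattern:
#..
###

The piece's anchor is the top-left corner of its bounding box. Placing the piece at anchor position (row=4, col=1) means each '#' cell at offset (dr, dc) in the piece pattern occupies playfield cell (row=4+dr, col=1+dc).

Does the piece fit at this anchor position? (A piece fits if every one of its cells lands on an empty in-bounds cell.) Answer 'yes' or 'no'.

Answer: yes

Derivation:
Check each piece cell at anchor (4, 1):
  offset (0,0) -> (4,1): empty -> OK
  offset (1,0) -> (5,1): empty -> OK
  offset (1,1) -> (5,2): empty -> OK
  offset (1,2) -> (5,3): empty -> OK
All cells valid: yes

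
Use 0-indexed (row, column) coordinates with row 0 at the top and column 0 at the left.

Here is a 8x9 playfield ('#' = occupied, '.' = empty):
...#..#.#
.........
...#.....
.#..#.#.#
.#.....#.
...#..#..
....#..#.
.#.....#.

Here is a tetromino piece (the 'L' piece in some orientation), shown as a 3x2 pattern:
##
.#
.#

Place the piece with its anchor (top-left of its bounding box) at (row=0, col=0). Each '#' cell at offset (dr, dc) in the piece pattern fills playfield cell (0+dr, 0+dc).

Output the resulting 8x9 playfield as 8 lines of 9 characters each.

Fill (0+0,0+0) = (0,0)
Fill (0+0,0+1) = (0,1)
Fill (0+1,0+1) = (1,1)
Fill (0+2,0+1) = (2,1)

Answer: ##.#..#.#
.#.......
.#.#.....
.#..#.#.#
.#.....#.
...#..#..
....#..#.
.#.....#.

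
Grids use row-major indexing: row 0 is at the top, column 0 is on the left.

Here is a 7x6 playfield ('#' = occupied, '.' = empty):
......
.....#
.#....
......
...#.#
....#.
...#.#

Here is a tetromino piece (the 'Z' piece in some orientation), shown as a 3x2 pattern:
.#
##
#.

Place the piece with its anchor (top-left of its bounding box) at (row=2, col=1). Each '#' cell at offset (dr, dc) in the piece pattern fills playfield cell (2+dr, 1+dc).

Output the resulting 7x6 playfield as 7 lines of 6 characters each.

Fill (2+0,1+1) = (2,2)
Fill (2+1,1+0) = (3,1)
Fill (2+1,1+1) = (3,2)
Fill (2+2,1+0) = (4,1)

Answer: ......
.....#
.##...
.##...
.#.#.#
....#.
...#.#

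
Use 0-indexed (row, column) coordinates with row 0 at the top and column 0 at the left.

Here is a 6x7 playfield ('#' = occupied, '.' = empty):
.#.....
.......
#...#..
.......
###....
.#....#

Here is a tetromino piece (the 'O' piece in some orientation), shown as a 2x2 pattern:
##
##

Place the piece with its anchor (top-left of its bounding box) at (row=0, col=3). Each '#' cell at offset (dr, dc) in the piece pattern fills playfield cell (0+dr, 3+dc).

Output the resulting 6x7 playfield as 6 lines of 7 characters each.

Fill (0+0,3+0) = (0,3)
Fill (0+0,3+1) = (0,4)
Fill (0+1,3+0) = (1,3)
Fill (0+1,3+1) = (1,4)

Answer: .#.##..
...##..
#...#..
.......
###....
.#....#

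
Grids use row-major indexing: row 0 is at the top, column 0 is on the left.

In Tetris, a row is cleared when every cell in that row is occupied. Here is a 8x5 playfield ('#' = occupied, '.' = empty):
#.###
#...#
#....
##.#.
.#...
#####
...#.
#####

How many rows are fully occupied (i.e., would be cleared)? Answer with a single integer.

Answer: 2

Derivation:
Check each row:
  row 0: 1 empty cell -> not full
  row 1: 3 empty cells -> not full
  row 2: 4 empty cells -> not full
  row 3: 2 empty cells -> not full
  row 4: 4 empty cells -> not full
  row 5: 0 empty cells -> FULL (clear)
  row 6: 4 empty cells -> not full
  row 7: 0 empty cells -> FULL (clear)
Total rows cleared: 2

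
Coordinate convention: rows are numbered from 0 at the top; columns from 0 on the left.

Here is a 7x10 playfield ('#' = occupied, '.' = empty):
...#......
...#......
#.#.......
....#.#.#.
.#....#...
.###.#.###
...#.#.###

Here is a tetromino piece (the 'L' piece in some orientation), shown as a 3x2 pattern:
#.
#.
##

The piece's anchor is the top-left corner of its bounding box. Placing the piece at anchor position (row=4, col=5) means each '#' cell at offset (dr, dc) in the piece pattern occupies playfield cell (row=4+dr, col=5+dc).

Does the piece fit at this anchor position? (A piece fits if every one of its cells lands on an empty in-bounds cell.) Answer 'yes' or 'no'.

Answer: no

Derivation:
Check each piece cell at anchor (4, 5):
  offset (0,0) -> (4,5): empty -> OK
  offset (1,0) -> (5,5): occupied ('#') -> FAIL
  offset (2,0) -> (6,5): occupied ('#') -> FAIL
  offset (2,1) -> (6,6): empty -> OK
All cells valid: no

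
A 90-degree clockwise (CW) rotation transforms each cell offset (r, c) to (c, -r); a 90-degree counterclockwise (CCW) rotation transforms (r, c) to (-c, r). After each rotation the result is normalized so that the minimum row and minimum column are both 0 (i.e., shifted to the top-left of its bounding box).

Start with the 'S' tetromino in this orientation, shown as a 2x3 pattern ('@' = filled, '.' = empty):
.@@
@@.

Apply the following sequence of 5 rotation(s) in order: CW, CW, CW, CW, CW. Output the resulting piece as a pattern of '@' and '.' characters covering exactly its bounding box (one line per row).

Start:
.@@
@@.
After rotation 1 (CW):
@.
@@
.@
After rotation 2 (CW):
.@@
@@.
After rotation 3 (CW):
@.
@@
.@
After rotation 4 (CW):
.@@
@@.
After rotation 5 (CW):
@.
@@
.@

Answer: @.
@@
.@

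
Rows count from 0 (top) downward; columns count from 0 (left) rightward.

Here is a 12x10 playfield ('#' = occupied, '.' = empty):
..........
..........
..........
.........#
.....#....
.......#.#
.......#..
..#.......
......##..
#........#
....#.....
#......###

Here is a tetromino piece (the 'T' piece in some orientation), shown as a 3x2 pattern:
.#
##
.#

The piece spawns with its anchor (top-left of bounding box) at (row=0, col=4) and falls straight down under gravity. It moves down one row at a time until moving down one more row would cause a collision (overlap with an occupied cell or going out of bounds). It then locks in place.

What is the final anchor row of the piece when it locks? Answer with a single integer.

Spawn at (row=0, col=4). Try each row:
  row 0: fits
  row 1: fits
  row 2: blocked -> lock at row 1

Answer: 1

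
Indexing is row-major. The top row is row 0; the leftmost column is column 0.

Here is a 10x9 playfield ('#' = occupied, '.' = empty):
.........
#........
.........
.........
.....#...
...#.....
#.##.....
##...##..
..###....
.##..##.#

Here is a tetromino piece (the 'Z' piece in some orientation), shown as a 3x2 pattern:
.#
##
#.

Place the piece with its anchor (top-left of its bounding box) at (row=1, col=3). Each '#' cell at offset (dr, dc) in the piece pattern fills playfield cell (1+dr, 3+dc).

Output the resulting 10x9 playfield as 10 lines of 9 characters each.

Fill (1+0,3+1) = (1,4)
Fill (1+1,3+0) = (2,3)
Fill (1+1,3+1) = (2,4)
Fill (1+2,3+0) = (3,3)

Answer: .........
#...#....
...##....
...#.....
.....#...
...#.....
#.##.....
##...##..
..###....
.##..##.#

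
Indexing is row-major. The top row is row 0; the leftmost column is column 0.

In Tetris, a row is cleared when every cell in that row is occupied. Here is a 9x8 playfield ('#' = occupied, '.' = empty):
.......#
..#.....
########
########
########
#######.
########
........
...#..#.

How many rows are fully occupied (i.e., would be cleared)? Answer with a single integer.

Answer: 4

Derivation:
Check each row:
  row 0: 7 empty cells -> not full
  row 1: 7 empty cells -> not full
  row 2: 0 empty cells -> FULL (clear)
  row 3: 0 empty cells -> FULL (clear)
  row 4: 0 empty cells -> FULL (clear)
  row 5: 1 empty cell -> not full
  row 6: 0 empty cells -> FULL (clear)
  row 7: 8 empty cells -> not full
  row 8: 6 empty cells -> not full
Total rows cleared: 4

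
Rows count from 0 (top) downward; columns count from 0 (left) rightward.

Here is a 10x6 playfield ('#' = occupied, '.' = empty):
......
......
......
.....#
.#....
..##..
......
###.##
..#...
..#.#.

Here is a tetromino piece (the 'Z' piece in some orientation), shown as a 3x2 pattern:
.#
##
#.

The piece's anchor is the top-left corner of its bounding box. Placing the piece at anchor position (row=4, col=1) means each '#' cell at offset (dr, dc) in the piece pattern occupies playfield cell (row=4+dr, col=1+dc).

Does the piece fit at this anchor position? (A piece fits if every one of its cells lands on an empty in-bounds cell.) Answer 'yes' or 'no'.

Check each piece cell at anchor (4, 1):
  offset (0,1) -> (4,2): empty -> OK
  offset (1,0) -> (5,1): empty -> OK
  offset (1,1) -> (5,2): occupied ('#') -> FAIL
  offset (2,0) -> (6,1): empty -> OK
All cells valid: no

Answer: no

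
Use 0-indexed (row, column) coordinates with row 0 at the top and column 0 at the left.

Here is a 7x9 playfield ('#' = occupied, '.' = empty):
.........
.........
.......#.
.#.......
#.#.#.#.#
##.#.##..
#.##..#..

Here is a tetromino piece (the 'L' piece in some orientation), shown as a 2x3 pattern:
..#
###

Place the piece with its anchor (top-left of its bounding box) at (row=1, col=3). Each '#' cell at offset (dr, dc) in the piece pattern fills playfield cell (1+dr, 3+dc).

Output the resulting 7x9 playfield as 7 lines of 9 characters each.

Answer: .........
.....#...
...###.#.
.#.......
#.#.#.#.#
##.#.##..
#.##..#..

Derivation:
Fill (1+0,3+2) = (1,5)
Fill (1+1,3+0) = (2,3)
Fill (1+1,3+1) = (2,4)
Fill (1+1,3+2) = (2,5)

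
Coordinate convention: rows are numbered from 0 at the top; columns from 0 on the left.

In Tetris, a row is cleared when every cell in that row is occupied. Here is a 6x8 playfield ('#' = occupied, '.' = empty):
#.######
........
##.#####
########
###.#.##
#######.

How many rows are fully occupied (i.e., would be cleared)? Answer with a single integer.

Answer: 1

Derivation:
Check each row:
  row 0: 1 empty cell -> not full
  row 1: 8 empty cells -> not full
  row 2: 1 empty cell -> not full
  row 3: 0 empty cells -> FULL (clear)
  row 4: 2 empty cells -> not full
  row 5: 1 empty cell -> not full
Total rows cleared: 1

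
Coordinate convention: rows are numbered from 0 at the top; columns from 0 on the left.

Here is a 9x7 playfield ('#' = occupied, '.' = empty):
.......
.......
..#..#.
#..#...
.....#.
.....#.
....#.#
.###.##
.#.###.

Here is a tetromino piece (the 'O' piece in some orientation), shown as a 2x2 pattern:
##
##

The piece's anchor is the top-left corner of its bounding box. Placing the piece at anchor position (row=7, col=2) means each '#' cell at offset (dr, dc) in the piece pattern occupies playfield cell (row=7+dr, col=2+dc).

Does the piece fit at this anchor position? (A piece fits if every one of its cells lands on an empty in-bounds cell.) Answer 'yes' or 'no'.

Check each piece cell at anchor (7, 2):
  offset (0,0) -> (7,2): occupied ('#') -> FAIL
  offset (0,1) -> (7,3): occupied ('#') -> FAIL
  offset (1,0) -> (8,2): empty -> OK
  offset (1,1) -> (8,3): occupied ('#') -> FAIL
All cells valid: no

Answer: no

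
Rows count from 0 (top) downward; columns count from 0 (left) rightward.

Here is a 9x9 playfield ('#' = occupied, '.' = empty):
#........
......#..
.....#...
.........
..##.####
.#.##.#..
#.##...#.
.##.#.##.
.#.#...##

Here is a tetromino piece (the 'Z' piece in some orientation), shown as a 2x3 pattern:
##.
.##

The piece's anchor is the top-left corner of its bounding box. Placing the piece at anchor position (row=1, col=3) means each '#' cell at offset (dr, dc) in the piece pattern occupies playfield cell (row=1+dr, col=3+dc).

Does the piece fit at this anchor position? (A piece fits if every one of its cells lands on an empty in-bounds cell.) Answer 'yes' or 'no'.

Check each piece cell at anchor (1, 3):
  offset (0,0) -> (1,3): empty -> OK
  offset (0,1) -> (1,4): empty -> OK
  offset (1,1) -> (2,4): empty -> OK
  offset (1,2) -> (2,5): occupied ('#') -> FAIL
All cells valid: no

Answer: no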